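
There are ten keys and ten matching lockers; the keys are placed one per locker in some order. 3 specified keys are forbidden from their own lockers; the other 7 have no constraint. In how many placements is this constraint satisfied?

Inclusion-exclusion on the 3 forbidden self-matches:
Σ_{j=0}^{3} (-1)^j C(3,j)(10-j)!
= C(3,0)·10! - C(3,1)·9! + C(3,2)·8! - C(3,3)·7!
= 3628800 - 1088640 + 120960 - 5040
= 2656080

2656080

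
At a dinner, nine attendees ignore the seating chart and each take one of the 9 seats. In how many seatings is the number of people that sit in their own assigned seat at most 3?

Sum C(9,i)·!(9-i) for i = 0..3:
  i=0: C(9,0)·!9 = 1·133496 = 133496
  i=1: C(9,1)·!8 = 9·14833 = 133497
  i=2: C(9,2)·!7 = 36·1854 = 66744
  i=3: C(9,3)·!6 = 84·265 = 22260
Total = 355997.

355997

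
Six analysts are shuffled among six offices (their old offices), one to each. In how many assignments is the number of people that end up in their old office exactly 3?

40

Choose which 3 of the 6 are fixed: C(6,3) = 20.
The other 3 form a derangement: !3 = 2.
Total: 20 × 2 = 40.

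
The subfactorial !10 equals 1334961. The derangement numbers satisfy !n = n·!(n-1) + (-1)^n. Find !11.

14684570

!11 = 11·1334961 - 1 = 14684570.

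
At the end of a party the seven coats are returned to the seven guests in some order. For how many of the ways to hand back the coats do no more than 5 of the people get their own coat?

5039

Sum C(7,i)·!(7-i) for i = 0..5:
  i=0: C(7,0)·!7 = 1·1854 = 1854
  i=1: C(7,1)·!6 = 7·265 = 1855
  i=2: C(7,2)·!5 = 21·44 = 924
  i=3: C(7,3)·!4 = 35·9 = 315
  i=4: C(7,4)·!3 = 35·2 = 70
  i=5: C(7,5)·!2 = 21·1 = 21
Total = 5039.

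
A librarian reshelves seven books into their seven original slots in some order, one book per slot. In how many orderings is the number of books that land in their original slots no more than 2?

4633

Sum C(7,i)·!(7-i) for i = 0..2:
  i=0: C(7,0)·!7 = 1·1854 = 1854
  i=1: C(7,1)·!6 = 7·265 = 1855
  i=2: C(7,2)·!5 = 21·44 = 924
Total = 4633.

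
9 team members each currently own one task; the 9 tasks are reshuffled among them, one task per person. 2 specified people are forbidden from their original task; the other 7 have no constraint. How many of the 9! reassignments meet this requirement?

287280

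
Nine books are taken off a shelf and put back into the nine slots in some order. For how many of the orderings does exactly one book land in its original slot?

133497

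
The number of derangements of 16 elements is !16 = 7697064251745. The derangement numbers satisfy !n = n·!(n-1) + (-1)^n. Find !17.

!17 = 17·7697064251745 - 1 = 130850092279664.

130850092279664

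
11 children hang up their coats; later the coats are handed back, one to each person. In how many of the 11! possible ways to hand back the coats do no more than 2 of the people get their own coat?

36711421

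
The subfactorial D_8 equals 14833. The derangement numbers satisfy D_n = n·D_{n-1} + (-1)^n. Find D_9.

133496

D_9 = 9·14833 - 1 = 133496.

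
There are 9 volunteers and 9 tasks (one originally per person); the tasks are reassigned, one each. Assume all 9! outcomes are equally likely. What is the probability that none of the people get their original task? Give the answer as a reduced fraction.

Favorable outcomes: !9 = 133496.
Total outcomes: 9! = 362880.
Probability = 133496/362880 = 16687/45360.

16687/45360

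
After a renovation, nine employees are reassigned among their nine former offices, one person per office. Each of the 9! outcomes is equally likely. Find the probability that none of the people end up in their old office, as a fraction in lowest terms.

Favorable outcomes: !9 = 133496.
Total outcomes: 9! = 362880.
Probability = 133496/362880 = 16687/45360.

16687/45360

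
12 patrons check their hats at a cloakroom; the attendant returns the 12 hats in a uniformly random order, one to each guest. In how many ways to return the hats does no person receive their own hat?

Use !n = n·!(n-1) + (-1)^n.
!12 = 12·14684570 + 1 = 176214841

176214841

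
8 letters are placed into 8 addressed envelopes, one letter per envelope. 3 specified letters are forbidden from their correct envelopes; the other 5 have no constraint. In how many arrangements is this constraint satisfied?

27240

Inclusion-exclusion on the 3 forbidden self-matches:
Σ_{j=0}^{3} (-1)^j C(3,j)(8-j)!
= C(3,0)·8! - C(3,1)·7! + C(3,2)·6! - C(3,3)·5!
= 40320 - 15120 + 2160 - 120
= 27240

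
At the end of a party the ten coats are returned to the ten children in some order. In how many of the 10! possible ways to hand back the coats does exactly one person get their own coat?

1334960

Choose which one of the 10 is fixed: C(10,1) = 10.
The other 9 form a derangement: !9 = 133496.
Total: 10 × 133496 = 1334960.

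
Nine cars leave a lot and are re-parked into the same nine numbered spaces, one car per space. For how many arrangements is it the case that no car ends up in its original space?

133496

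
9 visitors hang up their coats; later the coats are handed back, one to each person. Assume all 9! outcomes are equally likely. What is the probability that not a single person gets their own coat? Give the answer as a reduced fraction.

Favorable outcomes: !9 = 133496.
Total outcomes: 9! = 362880.
Probability = 133496/362880 = 16687/45360.

16687/45360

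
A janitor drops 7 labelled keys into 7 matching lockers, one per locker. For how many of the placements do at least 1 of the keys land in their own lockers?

# with exactly i fixed is C(7,i)·!(7-i); sum over i=1..7:
  i=1: C(7,1)·!6 = 7·265 = 1855
  i=2: C(7,2)·!5 = 21·44 = 924
  i=3: C(7,3)·!4 = 35·9 = 315
  i=4: C(7,4)·!3 = 35·2 = 70
  i=5: C(7,5)·!2 = 21·1 = 21
  i=6: C(7,6)·!1 = 7·0 = 0
  i=7: C(7,7)·!0 = 1·1 = 1
Total = 3186.

3186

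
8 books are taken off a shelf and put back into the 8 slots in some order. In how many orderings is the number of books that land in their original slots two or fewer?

# with exactly i fixed is C(8,i)·!(8-i); sum over i=0..2:
  i=0: C(8,0)·!8 = 1·14833 = 14833
  i=1: C(8,1)·!7 = 8·1854 = 14832
  i=2: C(8,2)·!6 = 28·265 = 7420
Total = 37085.

37085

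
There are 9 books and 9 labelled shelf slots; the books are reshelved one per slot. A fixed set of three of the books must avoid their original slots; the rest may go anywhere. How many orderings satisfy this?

256320

Let A_j be the event that the j-th constrained one is fixed. By inclusion-exclusion over the 3 events:
Σ_{j=0}^{3} (-1)^j C(3,j)(9-j)!
= C(3,0)·9! - C(3,1)·8! + C(3,2)·7! - C(3,3)·6!
= 362880 - 120960 + 15120 - 720
= 256320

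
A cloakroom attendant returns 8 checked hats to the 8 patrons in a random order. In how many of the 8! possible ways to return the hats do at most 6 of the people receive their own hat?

40319

# with exactly i fixed is C(8,i)·!(8-i); sum over i=0..6:
  i=0: C(8,0)·!8 = 1·14833 = 14833
  i=1: C(8,1)·!7 = 8·1854 = 14832
  i=2: C(8,2)·!6 = 28·265 = 7420
  i=3: C(8,3)·!5 = 56·44 = 2464
  i=4: C(8,4)·!4 = 70·9 = 630
  i=5: C(8,5)·!3 = 56·2 = 112
  i=6: C(8,6)·!2 = 28·1 = 28
Total = 40319.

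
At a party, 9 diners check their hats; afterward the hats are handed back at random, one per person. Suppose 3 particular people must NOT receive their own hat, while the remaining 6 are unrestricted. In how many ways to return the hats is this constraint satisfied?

Inclusion-exclusion on the 3 forbidden self-matches:
Σ_{j=0}^{3} (-1)^j C(3,j)(9-j)!
= C(3,0)·9! - C(3,1)·8! + C(3,2)·7! - C(3,3)·6!
= 362880 - 120960 + 15120 - 720
= 256320

256320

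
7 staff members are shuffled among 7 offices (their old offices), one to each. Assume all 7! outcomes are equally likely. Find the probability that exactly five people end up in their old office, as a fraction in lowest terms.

Favorable outcomes: C(7,5)·!2 = 21·1 = 21.
Total outcomes: 7! = 5040.
Probability = 21/5040 = 1/240.

1/240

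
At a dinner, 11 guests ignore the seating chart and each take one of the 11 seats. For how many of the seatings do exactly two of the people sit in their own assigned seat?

7342280

Choose which 2 of the 11 are fixed: C(11,2) = 55.
The other 9 form a derangement: !9 = 133496.
Total: 55 × 133496 = 7342280.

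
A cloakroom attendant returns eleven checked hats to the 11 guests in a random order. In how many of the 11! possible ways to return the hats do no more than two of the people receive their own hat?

Sum C(11,i)·!(11-i) for i = 0..2:
  i=0: C(11,0)·!11 = 1·14684570 = 14684570
  i=1: C(11,1)·!10 = 11·1334961 = 14684571
  i=2: C(11,2)·!9 = 55·133496 = 7342280
Total = 36711421.

36711421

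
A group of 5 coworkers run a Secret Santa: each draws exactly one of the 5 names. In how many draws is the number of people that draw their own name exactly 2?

20

Choose which 2 of the 5 are fixed: C(5,2) = 10.
The other 3 form a derangement: !3 = 2.
Total: 10 × 2 = 20.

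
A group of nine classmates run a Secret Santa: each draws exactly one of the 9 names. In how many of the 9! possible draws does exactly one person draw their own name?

133497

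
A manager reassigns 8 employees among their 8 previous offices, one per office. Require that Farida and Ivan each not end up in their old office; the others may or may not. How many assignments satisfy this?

30960

Let A_j be the event that the j-th constrained one is fixed. By inclusion-exclusion over the 2 events:
Σ_{j=0}^{2} (-1)^j C(2,j)(8-j)!
= C(2,0)·8! - C(2,1)·7! + C(2,2)·6!
= 40320 - 10080 + 720
= 30960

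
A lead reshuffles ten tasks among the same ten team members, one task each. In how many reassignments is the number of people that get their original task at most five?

Sum C(10,i)·!(10-i) for i = 0..5:
  i=0: C(10,0)·!10 = 1·1334961 = 1334961
  i=1: C(10,1)·!9 = 10·133496 = 1334960
  i=2: C(10,2)·!8 = 45·14833 = 667485
  i=3: C(10,3)·!7 = 120·1854 = 222480
  i=4: C(10,4)·!6 = 210·265 = 55650
  i=5: C(10,5)·!5 = 252·44 = 11088
Total = 3626624.

3626624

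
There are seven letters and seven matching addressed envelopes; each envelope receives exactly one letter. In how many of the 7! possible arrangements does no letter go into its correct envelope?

The subfactorial !7 = [7!/e] (nearest integer).
7! = 5040, and 5040/e ≈ 1854.11, so !7 = 1854.

1854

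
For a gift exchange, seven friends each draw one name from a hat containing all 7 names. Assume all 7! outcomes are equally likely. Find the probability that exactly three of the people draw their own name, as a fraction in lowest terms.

1/16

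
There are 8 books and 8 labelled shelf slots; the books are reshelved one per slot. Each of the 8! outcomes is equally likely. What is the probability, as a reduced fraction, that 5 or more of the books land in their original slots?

47/13440

Favorable outcomes: Σ_{i≥5} C(8,i)·!(8-i) = 56·2 + 28·1 + 8·0 + 1·1 = 141.
Total outcomes: 8! = 40320.
Probability = 141/40320 = 47/13440.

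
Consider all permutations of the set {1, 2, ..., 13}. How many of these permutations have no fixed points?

2290792932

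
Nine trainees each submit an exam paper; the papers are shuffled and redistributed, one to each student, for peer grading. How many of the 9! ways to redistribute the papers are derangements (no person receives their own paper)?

133496

Use !n = (n-1)(!(n-1) + !(n-2)).
!9 = 8·(14833 + 1854) = 8·16687 = 133496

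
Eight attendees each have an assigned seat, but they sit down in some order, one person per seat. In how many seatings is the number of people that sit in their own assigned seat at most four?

40179

Sum C(8,i)·!(8-i) for i = 0..4:
  i=0: C(8,0)·!8 = 1·14833 = 14833
  i=1: C(8,1)·!7 = 8·1854 = 14832
  i=2: C(8,2)·!6 = 28·265 = 7420
  i=3: C(8,3)·!5 = 56·44 = 2464
  i=4: C(8,4)·!4 = 70·9 = 630
Total = 40179.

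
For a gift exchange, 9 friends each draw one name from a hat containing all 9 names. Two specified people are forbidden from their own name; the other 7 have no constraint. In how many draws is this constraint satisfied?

287280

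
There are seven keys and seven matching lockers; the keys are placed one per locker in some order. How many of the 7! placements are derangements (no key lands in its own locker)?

1854

!7 = 7! · Σ_{k=0}^{7} (-1)^k/k!
= 7! - 7!/1! + 7!/2! - 7!/3! + 7!/4! - 7!/5! + 7!/6! - 7!/7!
= 5040 - 5040 + 2520 - 840 + 210 - 42 + 7 - 1
= 1854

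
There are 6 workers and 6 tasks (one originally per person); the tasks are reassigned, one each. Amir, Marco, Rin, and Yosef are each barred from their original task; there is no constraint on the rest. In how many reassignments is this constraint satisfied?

362

Inclusion-exclusion on the 4 forbidden self-matches:
Σ_{j=0}^{4} (-1)^j C(4,j)(6-j)!
= C(4,0)·6! - C(4,1)·5! + C(4,2)·4! - C(4,3)·3! + C(4,4)·2!
= 720 - 480 + 144 - 24 + 2
= 362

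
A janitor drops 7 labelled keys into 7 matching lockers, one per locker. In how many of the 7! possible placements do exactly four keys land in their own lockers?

70

Pick the 4 fixed positions: C(7,4) = 35 ways.
The remaining 3 must be deranged: !3 = 2.
Total: 35 × 2 = 70.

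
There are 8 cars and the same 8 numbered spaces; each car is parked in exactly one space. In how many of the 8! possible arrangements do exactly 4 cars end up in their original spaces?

630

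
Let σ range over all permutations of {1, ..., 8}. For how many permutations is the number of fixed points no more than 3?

39549

# with exactly i fixed is C(8,i)·!(8-i); sum over i=0..3:
  i=0: C(8,0)·!8 = 1·14833 = 14833
  i=1: C(8,1)·!7 = 8·1854 = 14832
  i=2: C(8,2)·!6 = 28·265 = 7420
  i=3: C(8,3)·!5 = 56·44 = 2464
Total = 39549.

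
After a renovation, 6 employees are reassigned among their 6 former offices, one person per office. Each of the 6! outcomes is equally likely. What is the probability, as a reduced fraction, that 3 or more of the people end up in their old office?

Favorable outcomes: Σ_{i≥3} C(6,i)·!(6-i) = 20·2 + 15·1 + 6·0 + 1·1 = 56.
Total outcomes: 6! = 720.
Probability = 56/720 = 7/90.

7/90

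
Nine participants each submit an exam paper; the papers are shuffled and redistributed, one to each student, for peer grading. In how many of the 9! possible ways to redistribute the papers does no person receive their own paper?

The subfactorial !9 = [9!/e] (nearest integer).
9! = 362880, and 362880/e ≈ 133496.09, so !9 = 133496.

133496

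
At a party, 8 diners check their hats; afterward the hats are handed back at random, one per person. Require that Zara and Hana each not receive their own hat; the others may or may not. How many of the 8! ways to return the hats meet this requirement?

30960

Inclusion-exclusion on the 2 forbidden self-matches:
Σ_{j=0}^{2} (-1)^j C(2,j)(8-j)!
= C(2,0)·8! - C(2,1)·7! + C(2,2)·6!
= 40320 - 10080 + 720
= 30960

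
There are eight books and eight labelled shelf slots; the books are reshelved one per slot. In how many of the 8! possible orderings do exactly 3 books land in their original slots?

2464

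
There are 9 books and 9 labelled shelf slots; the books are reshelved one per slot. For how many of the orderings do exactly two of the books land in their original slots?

Choose which 2 of the 9 are fixed: C(9,2) = 36.
The remaining 7 must be deranged: !7 = 1854.
Total: 36 × 1854 = 66744.

66744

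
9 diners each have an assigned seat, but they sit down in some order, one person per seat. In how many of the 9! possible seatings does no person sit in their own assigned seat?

Use !n = (n-1)(!(n-1) + !(n-2)).
!9 = 8·(14833 + 1854) = 8·16687 = 133496

133496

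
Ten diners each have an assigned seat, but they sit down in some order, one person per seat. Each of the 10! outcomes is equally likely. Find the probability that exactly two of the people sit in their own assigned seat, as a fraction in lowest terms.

2119/11520

Favorable outcomes: C(10,2)·!8 = 45·14833 = 667485.
Total outcomes: 10! = 3628800.
Probability = 667485/3628800 = 2119/11520.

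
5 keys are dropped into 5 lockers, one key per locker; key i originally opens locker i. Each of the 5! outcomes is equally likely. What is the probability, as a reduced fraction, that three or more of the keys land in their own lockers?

11/120

Favorable outcomes: Σ_{i≥3} C(5,i)·!(5-i) = 10·1 + 5·0 + 1·1 = 11.
Total outcomes: 5! = 120.
Probability = 11/120 = 11/120.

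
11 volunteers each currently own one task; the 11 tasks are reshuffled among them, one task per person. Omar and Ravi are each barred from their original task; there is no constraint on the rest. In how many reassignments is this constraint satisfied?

33022080

Let A_j be the event that the j-th constrained one is fixed. By inclusion-exclusion over the 2 events:
Σ_{j=0}^{2} (-1)^j C(2,j)(11-j)!
= C(2,0)·11! - C(2,1)·10! + C(2,2)·9!
= 39916800 - 7257600 + 362880
= 33022080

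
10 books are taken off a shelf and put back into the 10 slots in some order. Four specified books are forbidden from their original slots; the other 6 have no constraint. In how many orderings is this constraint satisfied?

Let A_j be the event that the j-th constrained one is fixed. By inclusion-exclusion over the 4 events:
Σ_{j=0}^{4} (-1)^j C(4,j)(10-j)!
= C(4,0)·10! - C(4,1)·9! + C(4,2)·8! - C(4,3)·7! + C(4,4)·6!
= 3628800 - 1451520 + 241920 - 20160 + 720
= 2399760

2399760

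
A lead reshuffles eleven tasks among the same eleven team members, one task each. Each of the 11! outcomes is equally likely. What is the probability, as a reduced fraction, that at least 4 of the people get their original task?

Favorable outcomes: Σ_{i≥4} C(11,i)·!(11-i) = 330·1854 + 462·265 + 462·44 + 330·9 + 165·2 + 55·1 + 11·0 + 1·1 = 757934.
Total outcomes: 11! = 39916800.
Probability = 757934/39916800 = 378967/19958400.

378967/19958400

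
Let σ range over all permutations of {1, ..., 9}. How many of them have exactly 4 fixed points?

5544

Pick the 4 fixed positions: C(9,4) = 126 ways.
The other 5 form a derangement: !5 = 44.
Total: 126 × 44 = 5544.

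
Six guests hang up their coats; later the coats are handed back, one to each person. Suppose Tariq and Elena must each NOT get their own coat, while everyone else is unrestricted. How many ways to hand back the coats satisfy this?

Let A_j be the event that the j-th constrained one is fixed. By inclusion-exclusion over the 2 events:
Σ_{j=0}^{2} (-1)^j C(2,j)(6-j)!
= C(2,0)·6! - C(2,1)·5! + C(2,2)·4!
= 720 - 240 + 24
= 504

504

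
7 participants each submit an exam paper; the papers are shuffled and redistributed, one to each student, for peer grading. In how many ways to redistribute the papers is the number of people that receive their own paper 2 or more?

1331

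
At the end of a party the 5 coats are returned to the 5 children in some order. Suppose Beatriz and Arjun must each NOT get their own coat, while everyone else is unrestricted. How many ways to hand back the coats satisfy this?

78

Let A_j be the event that the j-th constrained one is fixed. By inclusion-exclusion over the 2 events:
Σ_{j=0}^{2} (-1)^j C(2,j)(5-j)!
= C(2,0)·5! - C(2,1)·4! + C(2,2)·3!
= 120 - 48 + 6
= 78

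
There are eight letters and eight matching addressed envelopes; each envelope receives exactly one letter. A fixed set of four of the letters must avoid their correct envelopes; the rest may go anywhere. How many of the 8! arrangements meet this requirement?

Inclusion-exclusion on the 4 forbidden self-matches:
Σ_{j=0}^{4} (-1)^j C(4,j)(8-j)!
= C(4,0)·8! - C(4,1)·7! + C(4,2)·6! - C(4,3)·5! + C(4,4)·4!
= 40320 - 20160 + 4320 - 480 + 24
= 24024

24024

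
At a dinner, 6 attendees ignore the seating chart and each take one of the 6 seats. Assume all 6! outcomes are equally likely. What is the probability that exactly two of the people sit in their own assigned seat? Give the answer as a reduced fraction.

Favorable outcomes: C(6,2)·!4 = 15·9 = 135.
Total outcomes: 6! = 720.
Probability = 135/720 = 3/16.

3/16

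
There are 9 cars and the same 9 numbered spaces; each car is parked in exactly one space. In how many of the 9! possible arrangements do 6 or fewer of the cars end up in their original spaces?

362843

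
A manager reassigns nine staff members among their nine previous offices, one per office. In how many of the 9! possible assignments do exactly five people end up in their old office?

1134

Pick the 5 fixed positions: C(9,5) = 126 ways.
The remaining 4 must be deranged: !4 = 9.
Total: 126 × 9 = 1134.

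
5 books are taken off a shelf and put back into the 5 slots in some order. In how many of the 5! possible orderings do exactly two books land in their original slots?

20

Pick the 2 fixed positions: C(5,2) = 10 ways.
The other 3 form a derangement: !3 = 2.
Total: 10 × 2 = 20.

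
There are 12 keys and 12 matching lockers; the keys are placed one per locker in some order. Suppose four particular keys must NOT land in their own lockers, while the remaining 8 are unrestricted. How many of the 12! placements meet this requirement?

339696000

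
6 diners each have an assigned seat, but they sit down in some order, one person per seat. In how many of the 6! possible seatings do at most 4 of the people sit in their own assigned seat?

719

# with exactly i fixed is C(6,i)·!(6-i); sum over i=0..4:
  i=0: C(6,0)·!6 = 1·265 = 265
  i=1: C(6,1)·!5 = 6·44 = 264
  i=2: C(6,2)·!4 = 15·9 = 135
  i=3: C(6,3)·!3 = 20·2 = 40
  i=4: C(6,4)·!2 = 15·1 = 15
Total = 719.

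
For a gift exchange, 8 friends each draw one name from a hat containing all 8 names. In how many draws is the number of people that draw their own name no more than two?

37085

Sum C(8,i)·!(8-i) for i = 0..2:
  i=0: C(8,0)·!8 = 1·14833 = 14833
  i=1: C(8,1)·!7 = 8·1854 = 14832
  i=2: C(8,2)·!6 = 28·265 = 7420
Total = 37085.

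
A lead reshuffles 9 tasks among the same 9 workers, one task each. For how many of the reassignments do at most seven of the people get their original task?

# with exactly i fixed is C(9,i)·!(9-i); sum over i=0..7:
  i=0: C(9,0)·!9 = 1·133496 = 133496
  i=1: C(9,1)·!8 = 9·14833 = 133497
  i=2: C(9,2)·!7 = 36·1854 = 66744
  i=3: C(9,3)·!6 = 84·265 = 22260
  i=4: C(9,4)·!5 = 126·44 = 5544
  i=5: C(9,5)·!4 = 126·9 = 1134
  i=6: C(9,6)·!3 = 84·2 = 168
  i=7: C(9,7)·!2 = 36·1 = 36
Total = 362879.

362879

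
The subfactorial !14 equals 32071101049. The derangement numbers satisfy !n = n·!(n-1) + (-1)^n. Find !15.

481066515734

!15 = 15·32071101049 - 1 = 481066515734.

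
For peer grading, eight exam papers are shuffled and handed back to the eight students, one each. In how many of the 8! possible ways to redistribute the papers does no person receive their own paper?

!8 = 8! · Σ_{k=0}^{8} (-1)^k/k!
= 8! - 8!/1! + 8!/2! - 8!/3! + 8!/4! - 8!/5! + 8!/6! - 8!/7! + 8!/8!
= 40320 - 40320 + 20160 - 6720 + 1680 - 336 + 56 - 8 + 1
= 14833

14833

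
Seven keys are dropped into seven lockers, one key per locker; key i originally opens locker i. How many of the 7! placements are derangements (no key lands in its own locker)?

Recurrence: !7 = 7·!6 + (-1)^7.
!7 = 7·265 - 1 = 1854

1854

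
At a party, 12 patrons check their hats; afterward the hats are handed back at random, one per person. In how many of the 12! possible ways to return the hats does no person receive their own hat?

176214841

Use !n = n·!(n-1) + (-1)^n.
!12 = 12·14684570 + 1 = 176214841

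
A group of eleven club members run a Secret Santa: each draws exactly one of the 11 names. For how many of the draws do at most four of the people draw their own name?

39770686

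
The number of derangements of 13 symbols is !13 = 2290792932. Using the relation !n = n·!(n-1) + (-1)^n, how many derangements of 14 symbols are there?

!14 = 14·2290792932 + 1 = 32071101049.

32071101049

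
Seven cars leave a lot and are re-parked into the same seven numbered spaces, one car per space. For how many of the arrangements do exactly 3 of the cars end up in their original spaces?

315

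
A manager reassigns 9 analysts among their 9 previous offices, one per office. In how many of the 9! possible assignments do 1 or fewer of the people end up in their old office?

Sum C(9,i)·!(9-i) for i = 0..1:
  i=0: C(9,0)·!9 = 1·133496 = 133496
  i=1: C(9,1)·!8 = 9·14833 = 133497
Total = 266993.

266993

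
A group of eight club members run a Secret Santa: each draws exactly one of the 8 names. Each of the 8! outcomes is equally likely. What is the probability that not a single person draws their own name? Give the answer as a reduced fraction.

Favorable outcomes: !8 = 14833.
Total outcomes: 8! = 40320.
Probability = 14833/40320 = 2119/5760.

2119/5760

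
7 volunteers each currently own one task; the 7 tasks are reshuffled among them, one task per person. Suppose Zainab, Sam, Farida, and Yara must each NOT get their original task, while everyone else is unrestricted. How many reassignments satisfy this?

Inclusion-exclusion on the 4 forbidden self-matches:
Σ_{j=0}^{4} (-1)^j C(4,j)(7-j)!
= C(4,0)·7! - C(4,1)·6! + C(4,2)·5! - C(4,3)·4! + C(4,4)·3!
= 5040 - 2880 + 720 - 96 + 6
= 2790

2790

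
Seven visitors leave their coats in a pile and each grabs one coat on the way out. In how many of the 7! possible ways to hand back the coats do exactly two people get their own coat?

924

Pick the 2 fixed positions: C(7,2) = 21 ways.
The other 5 form a derangement: !5 = 44.
Total: 21 × 44 = 924.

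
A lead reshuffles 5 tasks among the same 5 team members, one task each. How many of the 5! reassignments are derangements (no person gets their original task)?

By inclusion-exclusion, !5 = Σ (-1)^k · 5!/k! for k=0..5
= 5! - 5!/1! + 5!/2! - 5!/3! + 5!/4! - 5!/5!
= 120 - 120 + 60 - 20 + 5 - 1
= 44

44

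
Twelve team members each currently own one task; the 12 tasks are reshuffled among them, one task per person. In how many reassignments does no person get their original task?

176214841

By inclusion-exclusion, !12 = Σ (-1)^k · 12!/k! for k=0..12
= 12! - 12!/1! + 12!/2! - 12!/3! + 12!/4! - 12!/5! + 12!/6! - 12!/7! + 12!/8! - 12!/9! + 12!/10! - 12!/11! + 12!/12!
= 479001600 - 479001600 + 239500800 - 79833600 + 19958400 - 3991680 + 665280 - 95040 + 11880 - 1320 + 132 - 12 + 1
= 176214841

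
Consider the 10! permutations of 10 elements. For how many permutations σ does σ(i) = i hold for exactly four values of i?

Choose which 4 of the 10 are fixed: C(10,4) = 210.
The other 6 form a derangement: !6 = 265.
Total: 210 × 265 = 55650.

55650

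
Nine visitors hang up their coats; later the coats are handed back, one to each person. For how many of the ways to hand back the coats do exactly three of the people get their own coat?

Pick the 3 fixed positions: C(9,3) = 84 ways.
The other 6 form a derangement: !6 = 265.
Total: 84 × 265 = 22260.

22260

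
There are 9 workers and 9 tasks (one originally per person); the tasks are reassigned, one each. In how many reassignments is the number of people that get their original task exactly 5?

1134

Choose which 5 of the 9 are fixed: C(9,5) = 126.
The remaining 4 must be deranged: !4 = 9.
Total: 126 × 9 = 1134.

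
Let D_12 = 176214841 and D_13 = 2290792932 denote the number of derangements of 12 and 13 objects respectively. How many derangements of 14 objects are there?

D_14 = (14-1)·(D_13 + D_12) = 13·(2290792932 + 176214841) = 13·2467007773 = 32071101049.

32071101049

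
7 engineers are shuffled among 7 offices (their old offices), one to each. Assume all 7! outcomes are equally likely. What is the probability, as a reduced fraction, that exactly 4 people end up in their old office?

1/72

Favorable outcomes: C(7,4)·!3 = 35·2 = 70.
Total outcomes: 7! = 5040.
Probability = 70/5040 = 1/72.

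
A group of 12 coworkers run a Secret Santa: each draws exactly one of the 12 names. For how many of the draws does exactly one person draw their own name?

Pick the single fixed position: C(12,1) = 12 ways.
The other 11 form a derangement: !11 = 14684570.
Total: 12 × 14684570 = 176214840.

176214840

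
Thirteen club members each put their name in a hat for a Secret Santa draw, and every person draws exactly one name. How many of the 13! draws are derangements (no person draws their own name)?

The subfactorial !13 = [13!/e] (nearest integer).
13! = 6227020800, and 6227020800/e ≈ 2290792932.07, so !13 = 2290792932.

2290792932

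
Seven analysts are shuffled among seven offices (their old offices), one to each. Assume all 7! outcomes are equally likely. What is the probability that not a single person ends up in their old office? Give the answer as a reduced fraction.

103/280

Favorable outcomes: !7 = 1854.
Total outcomes: 7! = 5040.
Probability = 1854/5040 = 103/280.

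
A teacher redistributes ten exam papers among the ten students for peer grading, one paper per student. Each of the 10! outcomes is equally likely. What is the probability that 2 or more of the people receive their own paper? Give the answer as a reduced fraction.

958879/3628800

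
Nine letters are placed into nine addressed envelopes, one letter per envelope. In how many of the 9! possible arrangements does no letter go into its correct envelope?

133496

Use !n = n·!(n-1) + (-1)^n.
!9 = 9·14833 - 1 = 133496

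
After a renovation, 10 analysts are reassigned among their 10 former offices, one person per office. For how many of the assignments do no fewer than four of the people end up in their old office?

68914

Sum C(10,i)·!(10-i) for i = 4..10:
  i=4: C(10,4)·!6 = 210·265 = 55650
  i=5: C(10,5)·!5 = 252·44 = 11088
  i=6: C(10,6)·!4 = 210·9 = 1890
  i=7: C(10,7)·!3 = 120·2 = 240
  i=8: C(10,8)·!2 = 45·1 = 45
  i=9: C(10,9)·!1 = 10·0 = 0
  i=10: C(10,10)·!0 = 1·1 = 1
Total = 68914.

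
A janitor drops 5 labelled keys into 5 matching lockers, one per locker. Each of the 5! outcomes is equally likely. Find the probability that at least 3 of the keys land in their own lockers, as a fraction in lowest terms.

Favorable outcomes: Σ_{i≥3} C(5,i)·!(5-i) = 10·1 + 5·0 + 1·1 = 11.
Total outcomes: 5! = 120.
Probability = 11/120 = 11/120.

11/120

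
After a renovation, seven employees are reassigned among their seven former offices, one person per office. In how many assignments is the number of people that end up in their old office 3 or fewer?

Sum C(7,i)·!(7-i) for i = 0..3:
  i=0: C(7,0)·!7 = 1·1854 = 1854
  i=1: C(7,1)·!6 = 7·265 = 1855
  i=2: C(7,2)·!5 = 21·44 = 924
  i=3: C(7,3)·!4 = 35·9 = 315
Total = 4948.

4948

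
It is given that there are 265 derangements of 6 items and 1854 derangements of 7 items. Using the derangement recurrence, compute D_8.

D_8 = (8-1)·(D_7 + D_6) = 7·(1854 + 265) = 7·2119 = 14833.

14833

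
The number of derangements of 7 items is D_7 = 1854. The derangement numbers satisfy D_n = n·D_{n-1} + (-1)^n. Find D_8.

D_8 = 8·1854 + 1 = 14833.

14833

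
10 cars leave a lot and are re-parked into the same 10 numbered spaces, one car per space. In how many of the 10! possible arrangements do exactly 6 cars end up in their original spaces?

1890

Pick the 6 fixed positions: C(10,6) = 210 ways.
The other 4 form a derangement: !4 = 9.
Total: 210 × 9 = 1890.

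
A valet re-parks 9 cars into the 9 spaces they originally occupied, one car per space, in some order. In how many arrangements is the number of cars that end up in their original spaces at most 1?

266993

# with exactly i fixed is C(9,i)·!(9-i); sum over i=0..1:
  i=0: C(9,0)·!9 = 1·133496 = 133496
  i=1: C(9,1)·!8 = 9·14833 = 133497
Total = 266993.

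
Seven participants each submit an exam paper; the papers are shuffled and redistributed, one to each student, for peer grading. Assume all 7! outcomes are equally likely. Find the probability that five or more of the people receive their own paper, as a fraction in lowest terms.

Favorable outcomes: Σ_{i≥5} C(7,i)·!(7-i) = 21·1 + 7·0 + 1·1 = 22.
Total outcomes: 7! = 5040.
Probability = 22/5040 = 11/2520.

11/2520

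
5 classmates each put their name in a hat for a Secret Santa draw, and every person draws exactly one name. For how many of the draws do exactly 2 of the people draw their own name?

Pick the 2 fixed positions: C(5,2) = 10 ways.
The remaining 3 must be deranged: !3 = 2.
Total: 10 × 2 = 20.

20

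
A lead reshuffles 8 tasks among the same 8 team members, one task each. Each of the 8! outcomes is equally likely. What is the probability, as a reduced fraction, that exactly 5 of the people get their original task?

1/360

Favorable outcomes: C(8,5)·!3 = 56·2 = 112.
Total outcomes: 8! = 40320.
Probability = 112/40320 = 1/360.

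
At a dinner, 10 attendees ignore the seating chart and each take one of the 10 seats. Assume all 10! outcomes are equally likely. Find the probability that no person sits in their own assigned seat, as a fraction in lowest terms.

16481/44800

Favorable outcomes: !10 = 1334961.
Total outcomes: 10! = 3628800.
Probability = 1334961/3628800 = 16481/44800.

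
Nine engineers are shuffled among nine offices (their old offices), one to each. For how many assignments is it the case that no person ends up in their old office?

133496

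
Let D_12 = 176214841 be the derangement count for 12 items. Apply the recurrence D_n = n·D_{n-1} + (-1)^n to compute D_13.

2290792932

D_13 = 13·176214841 - 1 = 2290792932.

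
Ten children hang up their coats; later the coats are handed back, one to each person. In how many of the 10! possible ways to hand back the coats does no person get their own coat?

1334961

Recurrence: !10 = 10·!9 + (-1)^10.
!10 = 10·133496 + 1 = 1334961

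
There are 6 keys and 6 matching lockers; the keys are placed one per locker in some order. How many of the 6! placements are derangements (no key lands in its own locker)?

265

Use !n = (n-1)(!(n-1) + !(n-2)).
!6 = 5·(44 + 9) = 5·53 = 265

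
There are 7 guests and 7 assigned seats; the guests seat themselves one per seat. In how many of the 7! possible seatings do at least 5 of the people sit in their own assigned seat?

# with exactly i fixed is C(7,i)·!(7-i); sum over i=5..7:
  i=5: C(7,5)·!2 = 21·1 = 21
  i=6: C(7,6)·!1 = 7·0 = 0
  i=7: C(7,7)·!0 = 1·1 = 1
Total = 22.

22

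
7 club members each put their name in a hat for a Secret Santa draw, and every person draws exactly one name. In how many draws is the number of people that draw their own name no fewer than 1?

3186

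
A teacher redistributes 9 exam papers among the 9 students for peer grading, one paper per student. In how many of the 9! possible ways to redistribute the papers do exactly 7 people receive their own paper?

36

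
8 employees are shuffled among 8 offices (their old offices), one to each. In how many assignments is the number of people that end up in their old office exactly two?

7420

Pick the 2 fixed positions: C(8,2) = 28 ways.
The other 6 form a derangement: !6 = 265.
Total: 28 × 265 = 7420.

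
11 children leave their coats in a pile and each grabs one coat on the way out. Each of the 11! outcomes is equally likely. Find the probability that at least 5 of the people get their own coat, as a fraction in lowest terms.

Favorable outcomes: Σ_{i≥5} C(11,i)·!(11-i) = 462·265 + 462·44 + 330·9 + 165·2 + 55·1 + 11·0 + 1·1 = 146114.
Total outcomes: 11! = 39916800.
Probability = 146114/39916800 = 73057/19958400.

73057/19958400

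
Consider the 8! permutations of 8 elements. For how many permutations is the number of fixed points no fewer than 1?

# with exactly i fixed is C(8,i)·!(8-i); sum over i=1..8:
  i=1: C(8,1)·!7 = 8·1854 = 14832
  i=2: C(8,2)·!6 = 28·265 = 7420
  i=3: C(8,3)·!5 = 56·44 = 2464
  i=4: C(8,4)·!4 = 70·9 = 630
  i=5: C(8,5)·!3 = 56·2 = 112
  i=6: C(8,6)·!2 = 28·1 = 28
  i=7: C(8,7)·!1 = 8·0 = 0
  i=8: C(8,8)·!0 = 1·1 = 1
Total = 25487.

25487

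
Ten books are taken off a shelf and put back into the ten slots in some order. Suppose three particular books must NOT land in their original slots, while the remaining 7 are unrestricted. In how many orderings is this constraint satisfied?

2656080

Inclusion-exclusion on the 3 forbidden self-matches:
Σ_{j=0}^{3} (-1)^j C(3,j)(10-j)!
= C(3,0)·10! - C(3,1)·9! + C(3,2)·8! - C(3,3)·7!
= 3628800 - 1088640 + 120960 - 5040
= 2656080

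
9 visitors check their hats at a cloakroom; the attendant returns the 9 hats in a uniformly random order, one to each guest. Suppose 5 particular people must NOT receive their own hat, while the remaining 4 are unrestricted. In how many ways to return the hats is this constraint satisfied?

205056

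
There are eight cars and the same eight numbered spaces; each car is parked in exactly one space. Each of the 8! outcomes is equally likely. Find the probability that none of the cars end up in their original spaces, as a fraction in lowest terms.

2119/5760

Favorable outcomes: !8 = 14833.
Total outcomes: 8! = 40320.
Probability = 14833/40320 = 2119/5760.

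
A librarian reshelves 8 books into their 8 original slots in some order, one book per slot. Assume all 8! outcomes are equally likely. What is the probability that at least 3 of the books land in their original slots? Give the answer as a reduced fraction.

Favorable outcomes: Σ_{i≥3} C(8,i)·!(8-i) = 56·44 + 70·9 + 56·2 + 28·1 + 8·0 + 1·1 = 3235.
Total outcomes: 8! = 40320.
Probability = 3235/40320 = 647/8064.

647/8064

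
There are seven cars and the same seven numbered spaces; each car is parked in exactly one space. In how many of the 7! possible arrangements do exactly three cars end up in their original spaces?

315

Choose which 3 of the 7 are fixed: C(7,3) = 35.
The other 4 form a derangement: !4 = 9.
Total: 35 × 9 = 315.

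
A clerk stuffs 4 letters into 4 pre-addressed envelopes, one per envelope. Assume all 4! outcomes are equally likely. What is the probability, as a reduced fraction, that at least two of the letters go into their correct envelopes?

7/24

Favorable outcomes: Σ_{i≥2} C(4,i)·!(4-i) = 6·1 + 4·0 + 1·1 = 7.
Total outcomes: 4! = 24.
Probability = 7/24 = 7/24.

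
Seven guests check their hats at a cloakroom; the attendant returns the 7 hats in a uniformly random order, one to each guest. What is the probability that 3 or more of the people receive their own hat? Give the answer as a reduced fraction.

407/5040

Favorable outcomes: Σ_{i≥3} C(7,i)·!(7-i) = 35·9 + 35·2 + 21·1 + 7·0 + 1·1 = 407.
Total outcomes: 7! = 5040.
Probability = 407/5040 = 407/5040.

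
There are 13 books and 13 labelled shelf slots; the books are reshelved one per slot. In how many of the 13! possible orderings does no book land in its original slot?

The number of derangements of 13 is !13 = Σ_{k=0}^{13} (-1)^k·13!/k!
= 13! - 13!/1! + 13!/2! - 13!/3! + 13!/4! - 13!/5! + 13!/6! - 13!/7! + 13!/8! - 13!/9! + 13!/10! - 13!/11! + 13!/12! - 13!/13!
= 6227020800 - 6227020800 + 3113510400 - 1037836800 + 259459200 - 51891840 + 8648640 - 1235520 + 154440 - 17160 + 1716 - 156 + 13 - 1
= 2290792932

2290792932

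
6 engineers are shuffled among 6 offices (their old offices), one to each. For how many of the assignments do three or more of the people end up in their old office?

56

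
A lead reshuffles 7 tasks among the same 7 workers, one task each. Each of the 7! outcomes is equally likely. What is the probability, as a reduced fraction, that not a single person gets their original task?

103/280

Favorable outcomes: !7 = 1854.
Total outcomes: 7! = 5040.
Probability = 1854/5040 = 103/280.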